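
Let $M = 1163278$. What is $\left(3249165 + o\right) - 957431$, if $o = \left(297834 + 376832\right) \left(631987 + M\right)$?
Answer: $1211206548224$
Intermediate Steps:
$o = 1211204256490$ ($o = \left(297834 + 376832\right) \left(631987 + 1163278\right) = 674666 \cdot 1795265 = 1211204256490$)
$\left(3249165 + o\right) - 957431 = \left(3249165 + 1211204256490\right) - 957431 = 1211207505655 - 957431 = 1211206548224$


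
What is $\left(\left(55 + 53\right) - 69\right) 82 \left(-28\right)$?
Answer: $-89544$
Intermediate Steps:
$\left(\left(55 + 53\right) - 69\right) 82 \left(-28\right) = \left(108 - 69\right) 82 \left(-28\right) = 39 \cdot 82 \left(-28\right) = 3198 \left(-28\right) = -89544$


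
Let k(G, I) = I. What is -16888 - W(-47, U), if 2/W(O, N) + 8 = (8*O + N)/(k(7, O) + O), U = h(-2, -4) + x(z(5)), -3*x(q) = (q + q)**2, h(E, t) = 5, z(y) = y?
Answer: -17613620/1043 ≈ -16887.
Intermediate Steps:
x(q) = -4*q**2/3 (x(q) = -(q + q)**2/3 = -4*q**2/3)
U = -85/3 (U = 5 - 4/3*5**2 = 5 - 4/3*25 = 5 - 100/3 = -85/3 ≈ -28.333)
W(O, N) = 2/(-8 + (N + 8*O)/(2*O)) (W(O, N) = 2/(-8 + (8*O + N)/(O + O)) = 2/(-8 + (N + 8*O)/((2*O))) = 2/(-8 + (N + 8*O)*(1/(2*O))) = 2/(-8 + (N + 8*O)/(2*O)))
-16888 - W(-47, U) = -16888 - 4*(-47)/(-85/3 - 8*(-47)) = -16888 - 4*(-47)/(-85/3 + 376) = -16888 - 4*(-47)/1043/3 = -16888 - 4*(-47)*3/1043 = -16888 - 1*(-564/1043) = -16888 + 564/1043 = -17613620/1043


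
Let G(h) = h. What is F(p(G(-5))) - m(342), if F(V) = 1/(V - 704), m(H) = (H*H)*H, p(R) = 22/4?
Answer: -55882358138/1397 ≈ -4.0002e+7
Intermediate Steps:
p(R) = 11/2 (p(R) = 22*(¼) = 11/2)
m(H) = H³ (m(H) = H²*H = H³)
F(V) = 1/(-704 + V)
F(p(G(-5))) - m(342) = 1/(-704 + 11/2) - 1*342³ = 1/(-1397/2) - 1*40001688 = -2/1397 - 40001688 = -55882358138/1397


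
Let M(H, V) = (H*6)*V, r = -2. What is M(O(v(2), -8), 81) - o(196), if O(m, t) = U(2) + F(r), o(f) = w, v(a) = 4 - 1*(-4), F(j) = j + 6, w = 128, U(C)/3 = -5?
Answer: -5474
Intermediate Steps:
U(C) = -15 (U(C) = 3*(-5) = -15)
F(j) = 6 + j
v(a) = 8 (v(a) = 4 + 4 = 8)
o(f) = 128
O(m, t) = -11 (O(m, t) = -15 + (6 - 2) = -15 + 4 = -11)
M(H, V) = 6*H*V (M(H, V) = (6*H)*V = 6*H*V)
M(O(v(2), -8), 81) - o(196) = 6*(-11)*81 - 1*128 = -5346 - 128 = -5474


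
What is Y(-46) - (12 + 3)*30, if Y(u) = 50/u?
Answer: -10375/23 ≈ -451.09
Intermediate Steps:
Y(-46) - (12 + 3)*30 = 50/(-46) - (12 + 3)*30 = 50*(-1/46) - 15*30 = -25/23 - 1*450 = -25/23 - 450 = -10375/23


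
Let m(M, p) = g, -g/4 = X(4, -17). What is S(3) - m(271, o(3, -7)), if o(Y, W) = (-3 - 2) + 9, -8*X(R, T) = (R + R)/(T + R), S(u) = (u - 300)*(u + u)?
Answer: -23162/13 ≈ -1781.7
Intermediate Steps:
S(u) = 2*u*(-300 + u) (S(u) = (-300 + u)*(2*u) = 2*u*(-300 + u))
X(R, T) = -R/(4*(R + T)) (X(R, T) = -(R + R)/(8*(T + R)) = -2*R/(8*(R + T)) = -R/(4*(R + T)))
g = -4/13 (g = -(-4)*4/(4*4 + 4*(-17)) = -(-4)*4/(16 - 68) = -(-4)*4/(-52) = -(-4)*4*(-1)/52 = -4*1/13 = -4/13 ≈ -0.30769)
o(Y, W) = 4 (o(Y, W) = -5 + 9 = 4)
m(M, p) = -4/13
S(3) - m(271, o(3, -7)) = 2*3*(-300 + 3) - 1*(-4/13) = 2*3*(-297) + 4/13 = -1782 + 4/13 = -23162/13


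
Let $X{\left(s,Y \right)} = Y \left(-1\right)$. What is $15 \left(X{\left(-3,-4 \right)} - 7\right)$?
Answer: $-45$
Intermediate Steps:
$X{\left(s,Y \right)} = - Y$
$15 \left(X{\left(-3,-4 \right)} - 7\right) = 15 \left(\left(-1\right) \left(-4\right) - 7\right) = 15 \left(4 - 7\right) = 15 \left(-3\right) = -45$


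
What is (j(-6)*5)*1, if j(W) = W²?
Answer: 180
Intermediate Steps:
(j(-6)*5)*1 = ((-6)²*5)*1 = (36*5)*1 = 180*1 = 180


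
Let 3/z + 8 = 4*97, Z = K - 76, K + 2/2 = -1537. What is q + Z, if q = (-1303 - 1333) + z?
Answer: -1614997/380 ≈ -4250.0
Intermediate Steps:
K = -1538 (K = -1 - 1537 = -1538)
Z = -1614 (Z = -1538 - 76 = -1614)
z = 3/380 (z = 3/(-8 + 4*97) = 3/(-8 + 388) = 3/380 ≈ 0.0078947)
q = -1001677/380 (q = (-1303 - 1333) + 3/380 = -2636 + 3/380 = -1001677/380 ≈ -2636.0)
q + Z = -1001677/380 - 1614 = -1614997/380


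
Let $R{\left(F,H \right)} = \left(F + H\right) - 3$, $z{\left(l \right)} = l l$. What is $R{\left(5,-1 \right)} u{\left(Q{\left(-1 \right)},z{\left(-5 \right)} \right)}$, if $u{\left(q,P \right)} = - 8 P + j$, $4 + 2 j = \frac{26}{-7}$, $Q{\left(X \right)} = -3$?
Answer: $- \frac{1427}{7} \approx -203.86$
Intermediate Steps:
$z{\left(l \right)} = l^{2}$
$R{\left(F,H \right)} = -3 + F + H$
$j = - \frac{27}{7}$ ($j = -2 + \frac{26 \frac{1}{-7}}{2} = -2 + \frac{26 \left(- \frac{1}{7}\right)}{2} = -2 + \frac{1}{2} \left(- \frac{26}{7}\right) = -2 - \frac{13}{7} = - \frac{27}{7} \approx -3.8571$)
$u{\left(q,P \right)} = - \frac{27}{7} - 8 P$ ($u{\left(q,P \right)} = - 8 P - \frac{27}{7} = - \frac{27}{7} - 8 P$)
$R{\left(5,-1 \right)} u{\left(Q{\left(-1 \right)},z{\left(-5 \right)} \right)} = \left(-3 + 5 - 1\right) \left(- \frac{27}{7} - 8 \left(-5\right)^{2}\right) = 1 \left(- \frac{27}{7} - 200\right) = 1 \left(- \frac{1427}{7}\right) = - \frac{1427}{7}$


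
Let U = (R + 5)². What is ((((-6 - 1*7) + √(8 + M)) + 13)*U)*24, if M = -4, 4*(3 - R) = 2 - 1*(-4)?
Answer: 2028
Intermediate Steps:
R = 3/2 (R = 3 - (2 - 1*(-4))/4 = 3 - (2 + 4)/4 = 3 - ¼*6 = 3 - 3/2 = 3/2 ≈ 1.5000)
U = 169/4 (U = (3/2 + 5)² = (13/2)² = 169/4 ≈ 42.250)
((((-6 - 1*7) + √(8 + M)) + 13)*U)*24 = ((((-6 - 1*7) + √(8 - 4)) + 13)*(169/4))*24 = ((((-6 - 7) + √4) + 13)*(169/4))*24 = (((-13 + 2) + 13)*(169/4))*24 = ((-11 + 13)*(169/4))*24 = (2*(169/4))*24 = (169/2)*24 = 2028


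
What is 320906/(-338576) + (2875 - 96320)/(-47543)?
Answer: 8190700181/8048459384 ≈ 1.0177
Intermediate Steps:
320906/(-338576) + (2875 - 96320)/(-47543) = 320906*(-1/338576) - 93445*(-1/47543) = -160453/169288 + 93445/47543 = 8190700181/8048459384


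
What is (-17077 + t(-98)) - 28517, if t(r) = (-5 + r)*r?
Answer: -35500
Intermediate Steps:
t(r) = r*(-5 + r)
(-17077 + t(-98)) - 28517 = (-17077 - 98*(-5 - 98)) - 28517 = (-17077 - 98*(-103)) - 28517 = (-17077 + 10094) - 28517 = -6983 - 28517 = -35500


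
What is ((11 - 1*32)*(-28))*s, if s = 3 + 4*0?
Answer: 1764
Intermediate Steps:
s = 3 (s = 3 + 0 = 3)
((11 - 1*32)*(-28))*s = ((11 - 1*32)*(-28))*3 = ((11 - 32)*(-28))*3 = -21*(-28)*3 = 588*3 = 1764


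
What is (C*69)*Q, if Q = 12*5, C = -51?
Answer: -211140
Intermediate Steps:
Q = 60
(C*69)*Q = -51*69*60 = -3519*60 = -211140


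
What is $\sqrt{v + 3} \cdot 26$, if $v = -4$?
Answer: $26 i \approx 26.0 i$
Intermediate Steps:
$\sqrt{v + 3} \cdot 26 = \sqrt{-4 + 3} \cdot 26 = \sqrt{-1} \cdot 26 = i 26 = 26 i$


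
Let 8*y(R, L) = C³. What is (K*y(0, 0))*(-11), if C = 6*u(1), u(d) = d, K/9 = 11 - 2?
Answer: -24057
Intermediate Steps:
K = 81 (K = 9*(11 - 2) = 9*9 = 81)
C = 6 (C = 6*1 = 6)
y(R, L) = 27 (y(R, L) = (⅛)*6³ = (⅛)*216 = 27)
(K*y(0, 0))*(-11) = (81*27)*(-11) = 2187*(-11) = -24057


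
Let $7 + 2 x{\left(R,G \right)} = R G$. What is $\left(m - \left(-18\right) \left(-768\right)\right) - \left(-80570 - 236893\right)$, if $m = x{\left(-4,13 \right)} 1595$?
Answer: $\frac{513173}{2} \approx 2.5659 \cdot 10^{5}$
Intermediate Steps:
$x{\left(R,G \right)} = - \frac{7}{2} + \frac{G R}{2}$ ($x{\left(R,G \right)} = - \frac{7}{2} + \frac{R G}{2} = - \frac{7}{2} + \frac{G R}{2}$)
$m = - \frac{94105}{2}$ ($m = \left(- \frac{7}{2} + \frac{1}{2} \cdot 13 \left(-4\right)\right) 1595 = \left(- \frac{7}{2} - 26\right) 1595 = \left(- \frac{59}{2}\right) 1595 = - \frac{94105}{2} \approx -47053.0$)
$\left(m - \left(-18\right) \left(-768\right)\right) - \left(-80570 - 236893\right) = \left(- \frac{94105}{2} - \left(-18\right) \left(-768\right)\right) - \left(-80570 - 236893\right) = \left(- \frac{94105}{2} - 13824\right) - \left(-80570 - 236893\right) = \left(- \frac{94105}{2} - 13824\right) - -317463 = - \frac{121753}{2} + 317463 = \frac{513173}{2}$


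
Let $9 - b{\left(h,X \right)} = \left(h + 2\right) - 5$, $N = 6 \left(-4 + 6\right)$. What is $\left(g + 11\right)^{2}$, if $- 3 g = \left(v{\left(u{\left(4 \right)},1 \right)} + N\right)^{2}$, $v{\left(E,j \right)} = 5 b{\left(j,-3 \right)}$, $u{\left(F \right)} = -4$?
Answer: $\frac{19855936}{9} \approx 2.2062 \cdot 10^{6}$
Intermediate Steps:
$N = 12$ ($N = 6 \cdot 2 = 12$)
$b{\left(h,X \right)} = 12 - h$ ($b{\left(h,X \right)} = 9 - \left(\left(h + 2\right) - 5\right) = 9 - \left(\left(2 + h\right) - 5\right) = 9 - \left(-3 + h\right) = 12 - h$)
$v{\left(E,j \right)} = 60 - 5 j$ ($v{\left(E,j \right)} = 5 \left(12 - j\right) = 60 - 5 j$)
$g = - \frac{4489}{3}$ ($g = - \frac{\left(\left(60 - 5\right) + 12\right)^{2}}{3} = - \frac{\left(55 + 12\right)^{2}}{3} = - \frac{67^{2}}{3} = \left(- \frac{1}{3}\right) 4489 = - \frac{4489}{3} \approx -1496.3$)
$\left(g + 11\right)^{2} = \left(- \frac{4489}{3} + 11\right)^{2} = \left(- \frac{4456}{3}\right)^{2} = \frac{19855936}{9}$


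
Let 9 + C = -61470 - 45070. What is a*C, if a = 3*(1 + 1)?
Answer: -639294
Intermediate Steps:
a = 6 (a = 3*2 = 6)
C = -106549 (C = -9 + (-61470 - 45070) = -9 - 106540 = -106549)
a*C = 6*(-106549) = -639294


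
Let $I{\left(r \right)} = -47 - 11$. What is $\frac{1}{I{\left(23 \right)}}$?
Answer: $- \frac{1}{58} \approx -0.017241$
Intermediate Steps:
$I{\left(r \right)} = -58$
$\frac{1}{I{\left(23 \right)}} = \frac{1}{-58} = - \frac{1}{58}$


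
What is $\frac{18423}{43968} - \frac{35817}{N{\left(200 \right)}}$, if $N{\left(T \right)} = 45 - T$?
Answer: $\frac{525885807}{2271680} \approx 231.5$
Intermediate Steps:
$\frac{18423}{43968} - \frac{35817}{N{\left(200 \right)}} = \frac{18423}{43968} - \frac{35817}{45 - 200} = 18423 \cdot \frac{1}{43968} - \frac{35817}{45 - 200} = \frac{6141}{14656} - \frac{35817}{-155} = \frac{6141}{14656} - - \frac{35817}{155} = \frac{6141}{14656} + \frac{35817}{155} = \frac{525885807}{2271680}$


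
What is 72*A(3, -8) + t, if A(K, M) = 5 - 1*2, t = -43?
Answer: 173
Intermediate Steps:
A(K, M) = 3 (A(K, M) = 5 - 2 = 3)
72*A(3, -8) + t = 72*3 - 43 = 216 - 43 = 173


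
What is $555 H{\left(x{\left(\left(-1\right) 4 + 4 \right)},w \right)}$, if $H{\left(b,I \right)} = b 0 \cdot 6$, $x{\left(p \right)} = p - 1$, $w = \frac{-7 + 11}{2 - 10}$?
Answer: $0$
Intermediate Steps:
$w = - \frac{1}{2}$ ($w = \frac{4}{-8} = 4 \left(- \frac{1}{8}\right) = - \frac{1}{2} \approx -0.5$)
$x{\left(p \right)} = -1 + p$
$H{\left(b,I \right)} = 0$ ($H{\left(b,I \right)} = 0 \cdot 6 = 0$)
$555 H{\left(x{\left(\left(-1\right) 4 + 4 \right)},w \right)} = 555 \cdot 0 = 0$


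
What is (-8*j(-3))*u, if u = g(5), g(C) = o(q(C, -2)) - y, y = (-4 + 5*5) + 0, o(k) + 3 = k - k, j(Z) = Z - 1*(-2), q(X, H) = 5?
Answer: -192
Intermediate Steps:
j(Z) = 2 + Z (j(Z) = Z + 2 = 2 + Z)
o(k) = -3 (o(k) = -3 + (k - k) = -3 + 0 = -3)
y = 21 (y = (-4 + 25) + 0 = 21 + 0 = 21)
g(C) = -24 (g(C) = -3 - 1*21 = -3 - 21 = -24)
u = -24
(-8*j(-3))*u = -8*(2 - 3)*(-24) = -8*(-1)*(-24) = 8*(-24) = -192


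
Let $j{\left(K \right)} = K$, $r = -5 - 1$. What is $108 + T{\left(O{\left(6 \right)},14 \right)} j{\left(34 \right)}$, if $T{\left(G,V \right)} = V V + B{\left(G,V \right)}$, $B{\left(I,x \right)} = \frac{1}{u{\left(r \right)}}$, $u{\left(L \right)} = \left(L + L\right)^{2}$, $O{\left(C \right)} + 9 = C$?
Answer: $\frac{487601}{72} \approx 6772.2$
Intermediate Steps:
$r = -6$
$O{\left(C \right)} = -9 + C$
$u{\left(L \right)} = 4 L^{2}$ ($u{\left(L \right)} = \left(2 L\right)^{2} = 4 L^{2}$)
$B{\left(I,x \right)} = \frac{1}{144}$ ($B{\left(I,x \right)} = \frac{1}{4 \left(-6\right)^{2}} = \frac{1}{4 \cdot 36} = \frac{1}{144}$)
$T{\left(G,V \right)} = \frac{1}{144} + V^{2}$ ($T{\left(G,V \right)} = V V + \frac{1}{144} = V^{2} + \frac{1}{144} = \frac{1}{144} + V^{2}$)
$108 + T{\left(O{\left(6 \right)},14 \right)} j{\left(34 \right)} = 108 + \left(\frac{1}{144} + 14^{2}\right) 34 = 108 + \left(\frac{1}{144} + 196\right) 34 = 108 + \frac{28225}{144} \cdot 34 = 108 + \frac{479825}{72} = \frac{487601}{72}$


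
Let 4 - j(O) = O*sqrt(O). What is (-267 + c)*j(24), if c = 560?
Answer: 1172 - 14064*sqrt(6) ≈ -33278.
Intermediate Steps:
j(O) = 4 - O**(3/2) (j(O) = 4 - O*sqrt(O) = 4 - O**(3/2))
(-267 + c)*j(24) = (-267 + 560)*(4 - 24**(3/2)) = 293*(4 - 48*sqrt(6)) = 1172 - 14064*sqrt(6)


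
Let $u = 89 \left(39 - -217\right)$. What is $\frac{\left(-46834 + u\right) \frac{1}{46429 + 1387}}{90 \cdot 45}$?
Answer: $- \frac{481}{3873096} \approx -0.00012419$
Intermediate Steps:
$u = 22784$ ($u = 89 \left(39 + 217\right) = 89 \cdot 256 = 22784$)
$\frac{\left(-46834 + u\right) \frac{1}{46429 + 1387}}{90 \cdot 45} = \frac{\left(-46834 + 22784\right) \frac{1}{46429 + 1387}}{90 \cdot 45} = \frac{\left(-24050\right) \frac{1}{47816}}{4050} = \left(-24050\right) \frac{1}{47816} \cdot \frac{1}{4050} = \left(- \frac{12025}{23908}\right) \frac{1}{4050} = - \frac{481}{3873096}$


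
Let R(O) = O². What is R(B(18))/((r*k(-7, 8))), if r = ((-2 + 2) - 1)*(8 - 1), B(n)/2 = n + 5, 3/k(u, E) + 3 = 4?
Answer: -2116/21 ≈ -100.76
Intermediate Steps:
k(u, E) = 3 (k(u, E) = 3/(-3 + 4) = 3/1 = 3*1 = 3)
B(n) = 10 + 2*n (B(n) = 2*(n + 5) = 2*(5 + n) = 10 + 2*n)
r = -7 (r = (0 - 1)*7 = -1*7 = -7)
R(B(18))/((r*k(-7, 8))) = (10 + 2*18)²/((-7*3)) = (10 + 36)²/(-21) = 46²*(-1/21) = 2116*(-1/21) = -2116/21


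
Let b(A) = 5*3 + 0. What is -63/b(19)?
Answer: -21/5 ≈ -4.2000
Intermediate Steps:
b(A) = 15 (b(A) = 15 + 0 = 15)
-63/b(19) = -63/15 = -63*1/15 = -21/5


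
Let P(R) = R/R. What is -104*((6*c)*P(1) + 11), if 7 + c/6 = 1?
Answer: 21320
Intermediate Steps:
c = -36 (c = -42 + 6*1 = -42 + 6 = -36)
P(R) = 1
-104*((6*c)*P(1) + 11) = -104*((6*(-36))*1 + 11) = -104*(-216*1 + 11) = -104*(-216 + 11) = -104*(-205) = 21320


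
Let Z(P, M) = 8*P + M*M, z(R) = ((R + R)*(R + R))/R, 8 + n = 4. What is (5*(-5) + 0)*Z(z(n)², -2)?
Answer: -51300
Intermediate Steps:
n = -4 (n = -8 + 4 = -4)
z(R) = 4*R (z(R) = ((2*R)*(2*R))/R = (4*R²)/R = 4*R)
Z(P, M) = M² + 8*P (Z(P, M) = 8*P + M² = M² + 8*P)
(5*(-5) + 0)*Z(z(n)², -2) = (5*(-5) + 0)*((-2)² + 8*(4*(-4))²) = (-25 + 0)*(4 + 8*(-16)²) = -25*(4 + 8*256) = -25*(4 + 2048) = -25*2052 = -51300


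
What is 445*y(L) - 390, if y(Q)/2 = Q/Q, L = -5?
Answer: 500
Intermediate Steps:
y(Q) = 2 (y(Q) = 2*(Q/Q) = 2*1 = 2)
445*y(L) - 390 = 445*2 - 390 = 890 - 390 = 500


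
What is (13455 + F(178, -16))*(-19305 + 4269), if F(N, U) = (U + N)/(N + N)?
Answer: -18006143778/89 ≈ -2.0232e+8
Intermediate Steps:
F(N, U) = (N + U)/(2*N) (F(N, U) = (N + U)/((2*N)) = (N + U)*(1/(2*N)) = (N + U)/(2*N))
(13455 + F(178, -16))*(-19305 + 4269) = (13455 + (1/2)*(178 - 16)/178)*(-19305 + 4269) = (13455 + (1/2)*(1/178)*162)*(-15036) = (13455 + 81/178)*(-15036) = (2395071/178)*(-15036) = -18006143778/89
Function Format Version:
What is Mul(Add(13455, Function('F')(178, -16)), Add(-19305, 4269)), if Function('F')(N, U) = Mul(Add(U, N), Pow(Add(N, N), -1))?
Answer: Rational(-18006143778, 89) ≈ -2.0232e+8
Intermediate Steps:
Function('F')(N, U) = Mul(Rational(1, 2), Pow(N, -1), Add(N, U)) (Function('F')(N, U) = Mul(Add(N, U), Pow(Mul(2, N), -1)) = Mul(Add(N, U), Mul(Rational(1, 2), Pow(N, -1))) = Mul(Rational(1, 2), Pow(N, -1), Add(N, U)))
Mul(Add(13455, Function('F')(178, -16)), Add(-19305, 4269)) = Mul(Add(13455, Mul(Rational(1, 2), Pow(178, -1), Add(178, -16))), Add(-19305, 4269)) = Mul(Add(13455, Mul(Rational(1, 2), Rational(1, 178), 162)), -15036) = Mul(Add(13455, Rational(81, 178)), -15036) = Mul(Rational(2395071, 178), -15036) = Rational(-18006143778, 89)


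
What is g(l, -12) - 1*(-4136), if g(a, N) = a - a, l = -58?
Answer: 4136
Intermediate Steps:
g(a, N) = 0
g(l, -12) - 1*(-4136) = 0 - 1*(-4136) = 0 + 4136 = 4136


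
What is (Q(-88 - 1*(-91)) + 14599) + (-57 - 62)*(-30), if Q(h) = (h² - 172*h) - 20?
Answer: 17642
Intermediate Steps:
Q(h) = -20 + h² - 172*h
(Q(-88 - 1*(-91)) + 14599) + (-57 - 62)*(-30) = ((-20 + (-88 - 1*(-91))² - 172*(-88 - 1*(-91))) + 14599) + (-57 - 62)*(-30) = ((-20 + (-88 + 91)² - 172*(-88 + 91)) + 14599) - 119*(-30) = ((-20 + 3² - 172*3) + 14599) + 3570 = ((-20 + 9 - 516) + 14599) + 3570 = (-527 + 14599) + 3570 = 14072 + 3570 = 17642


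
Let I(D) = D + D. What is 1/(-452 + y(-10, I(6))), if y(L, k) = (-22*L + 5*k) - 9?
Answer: -1/181 ≈ -0.0055249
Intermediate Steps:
I(D) = 2*D
y(L, k) = -9 - 22*L + 5*k
1/(-452 + y(-10, I(6))) = 1/(-452 + (-9 - 22*(-10) + 5*(2*6))) = 1/(-452 + (-9 + 220 + 5*12)) = 1/(-452 + (-9 + 220 + 60)) = 1/(-452 + 271) = 1/(-181) = -1/181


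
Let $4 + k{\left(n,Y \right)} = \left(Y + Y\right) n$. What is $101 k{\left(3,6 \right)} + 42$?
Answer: $3274$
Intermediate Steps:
$k{\left(n,Y \right)} = -4 + 2 Y n$ ($k{\left(n,Y \right)} = -4 + \left(Y + Y\right) n = -4 + 2 Y n$)
$101 k{\left(3,6 \right)} + 42 = 101 \left(-4 + 2 \cdot 6 \cdot 3\right) + 42 = 101 \left(-4 + 36\right) + 42 = 101 \cdot 32 + 42 = 3232 + 42 = 3274$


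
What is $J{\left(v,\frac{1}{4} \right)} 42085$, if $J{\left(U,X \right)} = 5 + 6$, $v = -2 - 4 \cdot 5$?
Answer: $462935$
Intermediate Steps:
$v = -22$ ($v = -2 - 20 = -22$)
$J{\left(U,X \right)} = 11$
$J{\left(v,\frac{1}{4} \right)} 42085 = 11 \cdot 42085 = 462935$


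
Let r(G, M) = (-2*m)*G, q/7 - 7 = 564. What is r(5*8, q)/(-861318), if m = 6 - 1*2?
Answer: 160/430659 ≈ 0.00037152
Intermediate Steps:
m = 4 (m = 6 - 2 = 4)
q = 3997 (q = 49 + 7*564 = 49 + 3948 = 3997)
r(G, M) = -8*G (r(G, M) = (-2*4)*G = -8*G)
r(5*8, q)/(-861318) = -40*8/(-861318) = -8*40*(-1/861318) = -320*(-1/861318) = 160/430659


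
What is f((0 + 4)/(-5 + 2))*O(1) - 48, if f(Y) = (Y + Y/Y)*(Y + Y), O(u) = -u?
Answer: -440/9 ≈ -48.889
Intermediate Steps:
f(Y) = 2*Y*(1 + Y) (f(Y) = (Y + 1)*(2*Y) = (1 + Y)*(2*Y) = 2*Y*(1 + Y))
f((0 + 4)/(-5 + 2))*O(1) - 48 = (2*((0 + 4)/(-5 + 2))*(1 + (0 + 4)/(-5 + 2)))*(-1*1) - 48 = (2*(4/(-3))*(1 + 4/(-3)))*(-1) - 48 = (2*(4*(-1/3))*(1 + 4*(-1/3)))*(-1) - 48 = (2*(-4/3)*(1 - 4/3))*(-1) - 48 = (2*(-4/3)*(-1/3))*(-1) - 48 = (8/9)*(-1) - 48 = -8/9 - 48 = -440/9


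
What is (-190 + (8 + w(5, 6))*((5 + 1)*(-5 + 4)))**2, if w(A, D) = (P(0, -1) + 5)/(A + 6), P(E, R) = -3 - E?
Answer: 6916900/121 ≈ 57164.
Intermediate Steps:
w(A, D) = 2/(6 + A) (w(A, D) = ((-3 - 1*0) + 5)/(A + 6) = ((-3 + 0) + 5)/(6 + A) = (-3 + 5)/(6 + A) = 2/(6 + A))
(-190 + (8 + w(5, 6))*((5 + 1)*(-5 + 4)))**2 = (-190 + (8 + 2/(6 + 5))*((5 + 1)*(-5 + 4)))**2 = (-190 + (8 + 2/11)*(6*(-1)))**2 = (-190 + (8 + 2*(1/11))*(-6))**2 = (-190 + (8 + 2/11)*(-6))**2 = (-190 + (90/11)*(-6))**2 = (-190 - 540/11)**2 = (-2630/11)**2 = 6916900/121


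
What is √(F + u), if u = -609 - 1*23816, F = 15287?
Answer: I*√9138 ≈ 95.593*I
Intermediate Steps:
u = -24425 (u = -609 - 23816 = -24425)
√(F + u) = √(15287 - 24425) = √(-9138) = I*√9138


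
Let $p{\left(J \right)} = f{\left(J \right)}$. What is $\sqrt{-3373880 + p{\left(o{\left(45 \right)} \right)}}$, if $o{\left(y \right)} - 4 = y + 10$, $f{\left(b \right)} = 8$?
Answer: $4 i \sqrt{210867} \approx 1836.8 i$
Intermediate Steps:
$o{\left(y \right)} = 14 + y$ ($o{\left(y \right)} = 4 + \left(y + 10\right) = 4 + \left(10 + y\right) = 14 + y$)
$p{\left(J \right)} = 8$
$\sqrt{-3373880 + p{\left(o{\left(45 \right)} \right)}} = \sqrt{-3373880 + 8} = \sqrt{-3373872} = 4 i \sqrt{210867}$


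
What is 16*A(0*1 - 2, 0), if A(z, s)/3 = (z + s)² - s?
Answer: 192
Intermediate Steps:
A(z, s) = -3*s + 3*(s + z)² (A(z, s) = 3*((z + s)² - s) = 3*((s + z)² - s) = -3*s + 3*(s + z)²)
16*A(0*1 - 2, 0) = 16*(-3*0 + 3*(0 + (0*1 - 2))²) = 16*(0 + 3*(0 + (0 - 2))²) = 16*(0 + 3*(0 - 2)²) = 16*(0 + 3*(-2)²) = 16*(0 + 3*4) = 16*(0 + 12) = 16*12 = 192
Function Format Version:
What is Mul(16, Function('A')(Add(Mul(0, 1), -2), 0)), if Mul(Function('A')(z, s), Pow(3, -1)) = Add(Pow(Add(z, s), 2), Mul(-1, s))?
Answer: 192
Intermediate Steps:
Function('A')(z, s) = Add(Mul(-3, s), Mul(3, Pow(Add(s, z), 2))) (Function('A')(z, s) = Mul(3, Add(Pow(Add(z, s), 2), Mul(-1, s))) = Mul(3, Add(Pow(Add(s, z), 2), Mul(-1, s))) = Add(Mul(-3, s), Mul(3, Pow(Add(s, z), 2))))
Mul(16, Function('A')(Add(Mul(0, 1), -2), 0)) = Mul(16, Add(Mul(-3, 0), Mul(3, Pow(Add(0, Add(Mul(0, 1), -2)), 2)))) = Mul(16, Add(0, Mul(3, Pow(Add(0, Add(0, -2)), 2)))) = Mul(16, Add(0, Mul(3, Pow(Add(0, -2), 2)))) = Mul(16, Add(0, Mul(3, Pow(-2, 2)))) = Mul(16, Add(0, Mul(3, 4))) = Mul(16, Add(0, 12)) = Mul(16, 12) = 192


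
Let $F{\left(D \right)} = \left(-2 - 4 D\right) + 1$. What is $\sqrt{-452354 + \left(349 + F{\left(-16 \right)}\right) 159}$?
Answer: $i \sqrt{386846} \approx 621.97 i$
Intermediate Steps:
$F{\left(D \right)} = -1 - 4 D$
$\sqrt{-452354 + \left(349 + F{\left(-16 \right)}\right) 159} = \sqrt{-452354 + \left(349 - -63\right) 159} = \sqrt{-452354 + \left(349 + \left(-1 + 64\right)\right) 159} = \sqrt{-452354 + \left(349 + 63\right) 159} = \sqrt{-452354 + 412 \cdot 159} = \sqrt{-452354 + 65508} = \sqrt{-386846} = i \sqrt{386846}$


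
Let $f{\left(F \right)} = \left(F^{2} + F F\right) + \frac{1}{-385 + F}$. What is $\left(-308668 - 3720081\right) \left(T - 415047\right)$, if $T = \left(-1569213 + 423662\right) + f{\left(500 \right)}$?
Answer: $\frac{21364415484347}{5} \approx 4.2729 \cdot 10^{12}$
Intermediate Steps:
$f{\left(F \right)} = \frac{1}{-385 + F} + 2 F^{2}$ ($f{\left(F \right)} = \left(F^{2} + F^{2}\right) + \frac{1}{-385 + F} = 2 F^{2} + \frac{1}{-385 + F} = \frac{1}{-385 + F} + 2 F^{2}$)
$T = - \frac{74238364}{115}$ ($T = \left(-1569213 + 423662\right) + \frac{1 - 770 \cdot 500^{2} + 2 \cdot 500^{3}}{-385 + 500} = -1145551 + \frac{1 - 192500000 + 2 \cdot 125000000}{115} = -1145551 + \frac{1 - 192500000 + 250000000}{115} = -1145551 + \frac{1}{115} \cdot 57500001 = -1145551 + \frac{57500001}{115} = - \frac{74238364}{115} \approx -6.4555 \cdot 10^{5}$)
$\left(-308668 - 3720081\right) \left(T - 415047\right) = \left(-308668 - 3720081\right) \left(- \frac{74238364}{115} - 415047\right) = \left(-4028749\right) \left(- \frac{121968769}{115}\right) = \frac{21364415484347}{5}$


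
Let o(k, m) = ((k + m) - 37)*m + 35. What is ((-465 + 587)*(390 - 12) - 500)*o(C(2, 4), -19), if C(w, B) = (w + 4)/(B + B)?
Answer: 49481956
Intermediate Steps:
C(w, B) = (4 + w)/(2*B) (C(w, B) = (4 + w)/((2*B)) = (4 + w)*(1/(2*B)) = (4 + w)/(2*B))
o(k, m) = 35 + m*(-37 + k + m) (o(k, m) = (-37 + k + m)*m + 35 = m*(-37 + k + m) + 35 = 35 + m*(-37 + k + m))
((-465 + 587)*(390 - 12) - 500)*o(C(2, 4), -19) = ((-465 + 587)*(390 - 12) - 500)*(35 + (-19)² - 37*(-19) + ((½)*(4 + 2)/4)*(-19)) = (122*378 - 500)*(35 + 361 + 703 + ((½)*(¼)*6)*(-19)) = (46116 - 500)*(35 + 361 + 703 + (¾)*(-19)) = 45616*(35 + 361 + 703 - 57/4) = 45616*(4339/4) = 49481956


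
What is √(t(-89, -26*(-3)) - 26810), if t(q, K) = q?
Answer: I*√26899 ≈ 164.01*I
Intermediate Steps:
√(t(-89, -26*(-3)) - 26810) = √(-89 - 26810) = √(-26899) = I*√26899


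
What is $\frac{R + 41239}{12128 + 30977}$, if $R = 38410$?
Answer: $\frac{79649}{43105} \approx 1.8478$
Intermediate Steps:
$\frac{R + 41239}{12128 + 30977} = \frac{38410 + 41239}{12128 + 30977} = \frac{79649}{43105}$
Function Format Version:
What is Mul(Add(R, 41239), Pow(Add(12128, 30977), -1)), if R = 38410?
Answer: Rational(79649, 43105) ≈ 1.8478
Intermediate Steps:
Mul(Add(R, 41239), Pow(Add(12128, 30977), -1)) = Mul(Add(38410, 41239), Pow(Add(12128, 30977), -1)) = Mul(79649, Pow(43105, -1)) = Mul(79649, Rational(1, 43105)) = Rational(79649, 43105)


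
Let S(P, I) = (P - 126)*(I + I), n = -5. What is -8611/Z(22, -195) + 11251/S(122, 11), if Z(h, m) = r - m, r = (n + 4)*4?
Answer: -2906709/16808 ≈ -172.94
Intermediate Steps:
S(P, I) = 2*I*(-126 + P) (S(P, I) = (-126 + P)*(2*I) = 2*I*(-126 + P))
r = -4 (r = (-5 + 4)*4 = -1*4 = -4)
Z(h, m) = -4 - m
-8611/Z(22, -195) + 11251/S(122, 11) = -8611/(-4 - 1*(-195)) + 11251/((2*11*(-126 + 122))) = -8611/(-4 + 195) + 11251/((2*11*(-4))) = -8611/191 + 11251/(-88) = -8611*1/191 + 11251*(-1/88) = -8611/191 - 11251/88 = -2906709/16808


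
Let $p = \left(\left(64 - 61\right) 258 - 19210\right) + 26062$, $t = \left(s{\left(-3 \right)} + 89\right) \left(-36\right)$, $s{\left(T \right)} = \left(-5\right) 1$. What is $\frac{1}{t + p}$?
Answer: $\frac{1}{4602} \approx 0.0002173$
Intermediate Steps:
$s{\left(T \right)} = -5$
$t = -3024$ ($t = \left(-5 + 89\right) \left(-36\right) = 84 \left(-36\right) = -3024$)
$p = 7626$ ($p = \left(3 \cdot 258 - 19210\right) + 26062 = \left(774 - 19210\right) + 26062 = -18436 + 26062 = 7626$)
$\frac{1}{t + p} = \frac{1}{-3024 + 7626} = \frac{1}{4602}$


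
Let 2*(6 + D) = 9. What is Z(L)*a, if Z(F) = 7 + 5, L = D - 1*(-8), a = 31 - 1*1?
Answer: 360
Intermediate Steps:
D = -3/2 (D = -6 + (½)*9 = -6 + 9/2 = -3/2 ≈ -1.5000)
a = 30 (a = 31 - 1 = 30)
L = 13/2 (L = -3/2 - 1*(-8) = -3/2 + 8 = 13/2 ≈ 6.5000)
Z(F) = 12
Z(L)*a = 12*30 = 360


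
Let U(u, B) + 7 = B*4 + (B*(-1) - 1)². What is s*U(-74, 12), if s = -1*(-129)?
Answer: 27090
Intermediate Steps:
U(u, B) = -7 + (-1 - B)² + 4*B (U(u, B) = -7 + (B*4 + (B*(-1) - 1)²) = -7 + (4*B + (-B - 1)²) = -7 + (4*B + (-1 - B)²) = -7 + ((-1 - B)² + 4*B) = -7 + (-1 - B)² + 4*B)
s = 129
s*U(-74, 12) = 129*(-6 + 12² + 6*12) = 129*(-6 + 144 + 72) = 129*210 = 27090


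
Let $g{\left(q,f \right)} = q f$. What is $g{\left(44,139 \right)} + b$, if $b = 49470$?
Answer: $55586$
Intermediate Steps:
$g{\left(q,f \right)} = f q$
$g{\left(44,139 \right)} + b = 139 \cdot 44 + 49470 = 6116 + 49470 = 55586$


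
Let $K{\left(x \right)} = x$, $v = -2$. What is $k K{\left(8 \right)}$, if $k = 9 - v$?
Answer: $88$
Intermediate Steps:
$k = 11$ ($k = 9 - -2 = 9 + 2 = 11$)
$k K{\left(8 \right)} = 11 \cdot 8 = 88$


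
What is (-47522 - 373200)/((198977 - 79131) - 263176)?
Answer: 210361/71665 ≈ 2.9353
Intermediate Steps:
(-47522 - 373200)/((198977 - 79131) - 263176) = -420722/(119846 - 263176) = -420722/(-143330) = -420722*(-1/143330) = 210361/71665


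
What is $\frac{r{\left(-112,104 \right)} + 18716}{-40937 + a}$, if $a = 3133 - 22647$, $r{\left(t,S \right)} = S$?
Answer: $- \frac{18820}{60451} \approx -0.31133$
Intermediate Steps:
$a = -19514$
$\frac{r{\left(-112,104 \right)} + 18716}{-40937 + a} = \frac{104 + 18716}{-40937 - 19514} = \frac{18820}{-60451} = 18820 \left(- \frac{1}{60451}\right) = - \frac{18820}{60451}$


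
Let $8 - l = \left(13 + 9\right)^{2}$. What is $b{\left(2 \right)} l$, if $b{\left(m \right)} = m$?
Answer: $-952$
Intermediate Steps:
$l = -476$ ($l = 8 - \left(13 + 9\right)^{2} = 8 - 22^{2} = 8 - 484 = -476$)
$b{\left(2 \right)} l = 2 \left(-476\right) = -952$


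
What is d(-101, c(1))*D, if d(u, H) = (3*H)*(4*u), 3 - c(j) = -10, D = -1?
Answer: 15756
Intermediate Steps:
c(j) = 13 (c(j) = 3 - 1*(-10) = 3 + 10 = 13)
d(u, H) = 12*H*u
d(-101, c(1))*D = (12*13*(-101))*(-1) = -15756*(-1) = 15756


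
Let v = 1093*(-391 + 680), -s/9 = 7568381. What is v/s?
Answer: -315877/68115429 ≈ -0.0046374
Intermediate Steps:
s = -68115429 (s = -9*7568381 = -68115429)
v = 315877 (v = 1093*289 = 315877)
v/s = 315877/(-68115429) = 315877*(-1/68115429) = -315877/68115429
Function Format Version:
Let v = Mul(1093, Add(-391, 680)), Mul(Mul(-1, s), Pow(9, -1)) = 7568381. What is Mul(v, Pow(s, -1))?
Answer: Rational(-315877, 68115429) ≈ -0.0046374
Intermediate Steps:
s = -68115429 (s = Mul(-9, 7568381) = -68115429)
v = 315877 (v = Mul(1093, 289) = 315877)
Mul(v, Pow(s, -1)) = Mul(315877, Pow(-68115429, -1)) = Mul(315877, Rational(-1, 68115429)) = Rational(-315877, 68115429)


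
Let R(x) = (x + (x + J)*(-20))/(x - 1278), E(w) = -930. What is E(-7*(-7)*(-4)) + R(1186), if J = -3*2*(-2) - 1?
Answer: -31403/46 ≈ -682.67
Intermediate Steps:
J = 11 (J = -6*(-2) - 1 = 12 - 1 = 11)
R(x) = (-220 - 19*x)/(-1278 + x) (R(x) = (x + (x + 11)*(-20))/(x - 1278) = (x + (11 + x)*(-20))/(-1278 + x) = (x + (-220 - 20*x))/(-1278 + x) = (-220 - 19*x)/(-1278 + x))
E(-7*(-7)*(-4)) + R(1186) = -930 + (-220 - 19*1186)/(-1278 + 1186) = -930 + (-220 - 22534)/(-92) = -930 - 1/92*(-22754) = -930 + 11377/46 = -31403/46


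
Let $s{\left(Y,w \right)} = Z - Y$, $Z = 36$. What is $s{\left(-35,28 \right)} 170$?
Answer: $12070$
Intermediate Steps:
$s{\left(Y,w \right)} = 36 - Y$
$s{\left(-35,28 \right)} 170 = \left(36 - -35\right) 170 = \left(36 + 35\right) 170 = 71 \cdot 170 = 12070$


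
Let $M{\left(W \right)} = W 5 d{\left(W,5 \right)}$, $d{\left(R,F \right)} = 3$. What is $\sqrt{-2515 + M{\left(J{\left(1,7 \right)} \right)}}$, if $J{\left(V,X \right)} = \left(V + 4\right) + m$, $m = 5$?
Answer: $i \sqrt{2365} \approx 48.631 i$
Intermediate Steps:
$J{\left(V,X \right)} = 9 + V$ ($J{\left(V,X \right)} = \left(V + 4\right) + 5 = \left(4 + V\right) + 5 = 9 + V$)
$M{\left(W \right)} = 15 W$ ($M{\left(W \right)} = W 5 \cdot 3 = 5 W 3 = 15 W$)
$\sqrt{-2515 + M{\left(J{\left(1,7 \right)} \right)}} = \sqrt{-2515 + 15 \left(9 + 1\right)} = \sqrt{-2515 + 15 \cdot 10} = \sqrt{-2515 + 150} = \sqrt{-2365} = i \sqrt{2365}$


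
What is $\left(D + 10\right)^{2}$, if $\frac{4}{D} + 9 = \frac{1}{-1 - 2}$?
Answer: $\frac{4489}{49} \approx 91.612$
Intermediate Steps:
$D = - \frac{3}{7}$ ($D = \frac{4}{-9 + \frac{1}{-1 - 2}} = \frac{4}{-9 + \frac{1}{-3}} = \frac{4}{-9 - \frac{1}{3}} = \frac{4}{- \frac{28}{3}} = 4 \left(- \frac{3}{28}\right) = - \frac{3}{7} \approx -0.42857$)
$\left(D + 10\right)^{2} = \left(- \frac{3}{7} + 10\right)^{2} = \left(\frac{67}{7}\right)^{2} = \frac{4489}{49}$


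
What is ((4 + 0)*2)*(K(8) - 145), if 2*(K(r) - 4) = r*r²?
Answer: 920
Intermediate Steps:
K(r) = 4 + r³/2 (K(r) = 4 + (r*r²)/2 = 4 + r³/2)
((4 + 0)*2)*(K(8) - 145) = ((4 + 0)*2)*((4 + (½)*8³) - 145) = (4*2)*((4 + (½)*512) - 145) = 8*((4 + 256) - 145) = 8*(260 - 145) = 8*115 = 920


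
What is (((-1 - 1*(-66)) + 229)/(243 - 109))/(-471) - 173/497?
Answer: -1844140/5227943 ≈ -0.35275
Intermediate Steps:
(((-1 - 1*(-66)) + 229)/(243 - 109))/(-471) - 173/497 = (((-1 + 66) + 229)/134)*(-1/471) - 173*1/497 = ((65 + 229)*(1/134))*(-1/471) - 173/497 = (294*(1/134))*(-1/471) - 173/497 = (147/67)*(-1/471) - 173/497 = -49/10519 - 173/497 = -1844140/5227943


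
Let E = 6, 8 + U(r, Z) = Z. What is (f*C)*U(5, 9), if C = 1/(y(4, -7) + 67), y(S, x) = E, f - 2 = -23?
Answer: -21/73 ≈ -0.28767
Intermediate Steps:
U(r, Z) = -8 + Z
f = -21 (f = 2 - 23 = -21)
y(S, x) = 6
C = 1/73 (C = 1/(6 + 67) = 1/73 ≈ 0.013699)
(f*C)*U(5, 9) = (-21*1/73)*(-8 + 9) = -21/73*1 = -21/73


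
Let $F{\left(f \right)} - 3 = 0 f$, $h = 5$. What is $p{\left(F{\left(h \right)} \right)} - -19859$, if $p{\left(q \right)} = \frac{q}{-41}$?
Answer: $\frac{814216}{41} \approx 19859.0$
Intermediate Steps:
$F{\left(f \right)} = 3$ ($F{\left(f \right)} = 3 + 0 f = 3 + 0 = 3$)
$p{\left(q \right)} = - \frac{q}{41}$ ($p{\left(q \right)} = q \left(- \frac{1}{41}\right) = - \frac{q}{41}$)
$p{\left(F{\left(h \right)} \right)} - -19859 = \left(- \frac{1}{41}\right) 3 - -19859 = - \frac{3}{41} + 19859 = \frac{814216}{41}$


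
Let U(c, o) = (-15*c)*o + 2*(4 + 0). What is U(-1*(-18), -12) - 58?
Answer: 3190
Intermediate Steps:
U(c, o) = 8 - 15*c*o (U(c, o) = -15*c*o + 2*4 = -15*c*o + 8 = 8 - 15*c*o)
U(-1*(-18), -12) - 58 = (8 - 15*(-1*(-18))*(-12)) - 58 = (8 - 15*18*(-12)) - 58 = (8 + 3240) - 58 = 3248 - 58 = 3190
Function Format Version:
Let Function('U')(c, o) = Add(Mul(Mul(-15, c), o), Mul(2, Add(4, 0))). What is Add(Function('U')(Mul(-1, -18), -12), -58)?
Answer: 3190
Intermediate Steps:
Function('U')(c, o) = Add(8, Mul(-15, c, o)) (Function('U')(c, o) = Add(Mul(-15, c, o), Mul(2, 4)) = Add(Mul(-15, c, o), 8) = Add(8, Mul(-15, c, o)))
Add(Function('U')(Mul(-1, -18), -12), -58) = Add(Add(8, Mul(-15, Mul(-1, -18), -12)), -58) = Add(Add(8, Mul(-15, 18, -12)), -58) = Add(Add(8, 3240), -58) = Add(3248, -58) = 3190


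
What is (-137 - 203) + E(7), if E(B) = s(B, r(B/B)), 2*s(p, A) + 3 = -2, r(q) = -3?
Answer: -685/2 ≈ -342.50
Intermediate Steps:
s(p, A) = -5/2 (s(p, A) = -3/2 + (½)*(-2) = -3/2 - 1 = -5/2)
E(B) = -5/2
(-137 - 203) + E(7) = (-137 - 203) - 5/2 = -340 - 5/2 = -685/2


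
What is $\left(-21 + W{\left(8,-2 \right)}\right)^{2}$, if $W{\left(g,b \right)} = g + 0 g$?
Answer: $169$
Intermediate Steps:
$W{\left(g,b \right)} = g$ ($W{\left(g,b \right)} = g + 0 = g$)
$\left(-21 + W{\left(8,-2 \right)}\right)^{2} = \left(-21 + 8\right)^{2} = \left(-13\right)^{2} = 169$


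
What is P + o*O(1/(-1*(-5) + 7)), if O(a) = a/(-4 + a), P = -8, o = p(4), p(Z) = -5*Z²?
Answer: -296/47 ≈ -6.2979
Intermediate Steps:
o = -80 (o = -5*4² = -5*16 = -80)
O(a) = a/(-4 + a)
P + o*O(1/(-1*(-5) + 7)) = -8 - 80/((-1*(-5) + 7)*(-4 + 1/(-1*(-5) + 7))) = -8 - 80/((5 + 7)*(-4 + 1/(5 + 7))) = -8 - 80/(12*(-4 + 1/12)) = -8 - 20/(3*(-4 + 1/12)) = -8 - 20/(3*(-47/12)) = -8 - 20*(-12)/(3*47) = -8 - 80*(-1/47) = -8 + 80/47 = -296/47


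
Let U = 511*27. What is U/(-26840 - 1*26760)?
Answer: -13797/53600 ≈ -0.25741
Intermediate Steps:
U = 13797
U/(-26840 - 1*26760) = 13797/(-26840 - 1*26760) = 13797/(-26840 - 26760) = 13797/(-53600) = 13797*(-1/53600) = -13797/53600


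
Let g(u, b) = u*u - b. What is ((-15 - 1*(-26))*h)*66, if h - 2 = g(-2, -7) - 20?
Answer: -5082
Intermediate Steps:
g(u, b) = u² - b
h = -7 (h = 2 + (((-2)² - 1*(-7)) - 20) = 2 + ((4 + 7) - 20) = 2 + (11 - 20) = 2 - 9 = -7)
((-15 - 1*(-26))*h)*66 = ((-15 - 1*(-26))*(-7))*66 = ((-15 + 26)*(-7))*66 = (11*(-7))*66 = -77*66 = -5082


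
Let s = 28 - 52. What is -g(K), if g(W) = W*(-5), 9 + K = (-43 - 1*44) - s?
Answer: -360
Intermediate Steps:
s = -24
K = -72 (K = -9 + ((-43 - 1*44) - 1*(-24)) = -9 + ((-43 - 44) + 24) = -9 + (-87 + 24) = -9 - 63 = -72)
g(W) = -5*W
-g(K) = -(-5)*(-72) = -1*360 = -360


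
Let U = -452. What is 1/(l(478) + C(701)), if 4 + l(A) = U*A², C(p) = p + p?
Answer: -1/103273370 ≈ -9.6830e-9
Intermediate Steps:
C(p) = 2*p
l(A) = -4 - 452*A²
1/(l(478) + C(701)) = 1/((-4 - 452*478²) + 2*701) = 1/((-4 - 452*228484) + 1402) = 1/((-4 - 103274768) + 1402) = 1/(-103274772 + 1402) = 1/(-103273370) = -1/103273370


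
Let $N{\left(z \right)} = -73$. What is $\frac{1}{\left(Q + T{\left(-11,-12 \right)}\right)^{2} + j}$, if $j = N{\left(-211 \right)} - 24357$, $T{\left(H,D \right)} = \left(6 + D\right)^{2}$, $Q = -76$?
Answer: $- \frac{1}{22830} \approx -4.3802 \cdot 10^{-5}$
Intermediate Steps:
$j = -24430$ ($j = -73 - 24357 = -24430$)
$\frac{1}{\left(Q + T{\left(-11,-12 \right)}\right)^{2} + j} = \frac{1}{\left(-76 + \left(6 - 12\right)^{2}\right)^{2} - 24430} = \frac{1}{\left(-76 + \left(-6\right)^{2}\right)^{2} - 24430} = \frac{1}{\left(-76 + 36\right)^{2} - 24430} = \frac{1}{\left(-40\right)^{2} - 24430} = \frac{1}{1600 - 24430} = \frac{1}{-22830} = - \frac{1}{22830}$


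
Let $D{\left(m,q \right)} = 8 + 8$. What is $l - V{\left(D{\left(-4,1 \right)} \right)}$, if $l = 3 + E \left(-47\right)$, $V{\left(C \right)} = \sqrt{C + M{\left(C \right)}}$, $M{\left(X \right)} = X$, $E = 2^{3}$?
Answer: $-373 - 4 \sqrt{2} \approx -378.66$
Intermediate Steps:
$D{\left(m,q \right)} = 16$
$E = 8$
$V{\left(C \right)} = \sqrt{2} \sqrt{C}$ ($V{\left(C \right)} = \sqrt{C + C} = \sqrt{2 C} = \sqrt{2} \sqrt{C}$)
$l = -373$ ($l = 3 + 8 \left(-47\right) = 3 - 376 = -373$)
$l - V{\left(D{\left(-4,1 \right)} \right)} = -373 - \sqrt{2} \sqrt{16} = -373 - \sqrt{2} \cdot 4 = -373 - 4 \sqrt{2}$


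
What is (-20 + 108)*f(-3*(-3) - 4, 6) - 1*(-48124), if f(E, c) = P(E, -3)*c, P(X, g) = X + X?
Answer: 53404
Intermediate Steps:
P(X, g) = 2*X
f(E, c) = 2*E*c (f(E, c) = (2*E)*c = 2*E*c)
(-20 + 108)*f(-3*(-3) - 4, 6) - 1*(-48124) = (-20 + 108)*(2*(-3*(-3) - 4)*6) - 1*(-48124) = 88*(2*(9 - 4)*6) + 48124 = 88*(2*5*6) + 48124 = 88*60 + 48124 = 5280 + 48124 = 53404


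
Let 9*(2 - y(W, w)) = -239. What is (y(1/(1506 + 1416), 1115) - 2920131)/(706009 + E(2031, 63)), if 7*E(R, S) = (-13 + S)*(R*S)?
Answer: -26280922/14579631 ≈ -1.8026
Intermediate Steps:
y(W, w) = 257/9 (y(W, w) = 2 - ⅑*(-239) = 2 + 239/9 = 257/9)
E(R, S) = R*S*(-13 + S)/7 (E(R, S) = ((-13 + S)*(R*S))/7 = (R*S*(-13 + S))/7 = R*S*(-13 + S)/7)
(y(1/(1506 + 1416), 1115) - 2920131)/(706009 + E(2031, 63)) = (257/9 - 2920131)/(706009 + (⅐)*2031*63*(-13 + 63)) = -26280922/(9*(706009 + (⅐)*2031*63*50)) = -26280922/(9*(706009 + 913950)) = -26280922/9/1619959 = -26280922/9*1/1619959 = -26280922/14579631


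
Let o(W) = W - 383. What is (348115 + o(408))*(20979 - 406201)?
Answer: -134111187080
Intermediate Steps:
o(W) = -383 + W
(348115 + o(408))*(20979 - 406201) = (348115 + (-383 + 408))*(20979 - 406201) = (348115 + 25)*(-385222) = 348140*(-385222) = -134111187080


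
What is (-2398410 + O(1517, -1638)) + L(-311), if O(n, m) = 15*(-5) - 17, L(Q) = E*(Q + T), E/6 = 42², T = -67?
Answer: -6399254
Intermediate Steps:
E = 10584 (E = 6*42² = 6*1764 = 10584)
L(Q) = -709128 + 10584*Q (L(Q) = 10584*(Q - 67) = 10584*(-67 + Q) = -709128 + 10584*Q)
O(n, m) = -92 (O(n, m) = -75 - 17 = -92)
(-2398410 + O(1517, -1638)) + L(-311) = (-2398410 - 92) + (-709128 + 10584*(-311)) = -2398502 + (-709128 - 3291624) = -2398502 - 4000752 = -6399254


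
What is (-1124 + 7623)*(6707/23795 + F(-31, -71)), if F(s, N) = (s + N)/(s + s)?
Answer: 9238081538/737645 ≈ 12524.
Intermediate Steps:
F(s, N) = (N + s)/(2*s) (F(s, N) = (N + s)/((2*s)) = (N + s)*(1/(2*s)) = (N + s)/(2*s))
(-1124 + 7623)*(6707/23795 + F(-31, -71)) = (-1124 + 7623)*(6707/23795 + (1/2)*(-71 - 31)/(-31)) = 6499*(6707*(1/23795) + (1/2)*(-1/31)*(-102)) = 6499*(6707/23795 + 51/31) = 6499*(1421462/737645) = 9238081538/737645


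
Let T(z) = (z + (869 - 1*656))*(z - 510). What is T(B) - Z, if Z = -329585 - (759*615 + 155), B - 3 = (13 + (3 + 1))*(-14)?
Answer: 812915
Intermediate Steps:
B = -235 (B = 3 + (13 + (3 + 1))*(-14) = 3 + (13 + 4)*(-14) = 3 + 17*(-14) = 3 - 238 = -235)
Z = -796525 (Z = -329585 - (466785 + 155) = -329585 - 1*466940 = -329585 - 466940 = -796525)
T(z) = (-510 + z)*(213 + z) (T(z) = (z + (869 - 656))*(-510 + z) = (z + 213)*(-510 + z) = (213 + z)*(-510 + z) = (-510 + z)*(213 + z))
T(B) - Z = (-108630 + (-235)² - 297*(-235)) - 1*(-796525) = (-108630 + 55225 + 69795) + 796525 = 16390 + 796525 = 812915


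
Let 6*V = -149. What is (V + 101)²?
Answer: 208849/36 ≈ 5801.4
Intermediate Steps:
V = -149/6 (V = (⅙)*(-149) = -149/6 ≈ -24.833)
(V + 101)² = (-149/6 + 101)² = (457/6)² = 208849/36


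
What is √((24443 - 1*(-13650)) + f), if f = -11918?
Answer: 5*√1047 ≈ 161.79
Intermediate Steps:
√((24443 - 1*(-13650)) + f) = √((24443 - 1*(-13650)) - 11918) = √((24443 + 13650) - 11918) = √(38093 - 11918) = √26175 = 5*√1047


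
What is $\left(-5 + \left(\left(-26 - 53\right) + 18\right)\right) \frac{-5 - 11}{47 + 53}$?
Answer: $\frac{264}{25} \approx 10.56$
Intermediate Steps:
$\left(-5 + \left(\left(-26 - 53\right) + 18\right)\right) \frac{-5 - 11}{47 + 53} = \left(-5 + \left(-79 + 18\right)\right) \left(- \frac{16}{100}\right) = \left(-5 - 61\right) \left(\left(-16\right) \frac{1}{100}\right) = \left(-66\right) \left(- \frac{4}{25}\right) = \frac{264}{25}$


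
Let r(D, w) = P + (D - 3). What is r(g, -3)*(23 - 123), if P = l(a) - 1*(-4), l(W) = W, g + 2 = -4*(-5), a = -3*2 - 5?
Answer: -800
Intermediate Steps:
a = -11 (a = -6 - 5 = -11)
g = 18 (g = -2 - 4*(-5) = -2 + 20 = 18)
P = -7 (P = -11 - 1*(-4) = -11 + 4 = -7)
r(D, w) = -10 + D (r(D, w) = -7 + (D - 3) = -7 + (-3 + D) = -10 + D)
r(g, -3)*(23 - 123) = (-10 + 18)*(23 - 123) = 8*(-100) = -800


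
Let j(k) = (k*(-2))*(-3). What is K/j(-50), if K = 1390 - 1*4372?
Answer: 497/50 ≈ 9.9400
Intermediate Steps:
j(k) = 6*k (j(k) = -2*k*(-3) = 6*k)
K = -2982 (K = 1390 - 4372 = -2982)
K/j(-50) = -2982/(6*(-50)) = -2982/(-300) = -2982*(-1/300) = 497/50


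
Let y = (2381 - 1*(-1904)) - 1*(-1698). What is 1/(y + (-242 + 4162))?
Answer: 1/9903 ≈ 0.00010098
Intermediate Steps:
y = 5983 (y = (2381 + 1904) + 1698 = 4285 + 1698 = 5983)
1/(y + (-242 + 4162)) = 1/(5983 + (-242 + 4162)) = 1/(5983 + 3920) = 1/9903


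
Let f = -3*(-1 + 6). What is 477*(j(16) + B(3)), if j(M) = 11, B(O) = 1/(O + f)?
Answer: 20829/4 ≈ 5207.3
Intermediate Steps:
f = -15 (f = -3*5 = -15)
B(O) = 1/(-15 + O) (B(O) = 1/(O - 15) = 1/(-15 + O))
477*(j(16) + B(3)) = 477*(11 + 1/(-15 + 3)) = 477*(11 + 1/(-12)) = 477*(11 - 1/12) = 477*(131/12) = 20829/4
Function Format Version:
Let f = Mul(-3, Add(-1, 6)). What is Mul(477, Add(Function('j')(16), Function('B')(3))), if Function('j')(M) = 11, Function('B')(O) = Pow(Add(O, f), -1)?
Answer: Rational(20829, 4) ≈ 5207.3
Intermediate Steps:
f = -15 (f = Mul(-3, 5) = -15)
Function('B')(O) = Pow(Add(-15, O), -1) (Function('B')(O) = Pow(Add(O, -15), -1) = Pow(Add(-15, O), -1))
Mul(477, Add(Function('j')(16), Function('B')(3))) = Mul(477, Add(11, Pow(Add(-15, 3), -1))) = Mul(477, Add(11, Pow(-12, -1))) = Mul(477, Add(11, Rational(-1, 12))) = Mul(477, Rational(131, 12)) = Rational(20829, 4)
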